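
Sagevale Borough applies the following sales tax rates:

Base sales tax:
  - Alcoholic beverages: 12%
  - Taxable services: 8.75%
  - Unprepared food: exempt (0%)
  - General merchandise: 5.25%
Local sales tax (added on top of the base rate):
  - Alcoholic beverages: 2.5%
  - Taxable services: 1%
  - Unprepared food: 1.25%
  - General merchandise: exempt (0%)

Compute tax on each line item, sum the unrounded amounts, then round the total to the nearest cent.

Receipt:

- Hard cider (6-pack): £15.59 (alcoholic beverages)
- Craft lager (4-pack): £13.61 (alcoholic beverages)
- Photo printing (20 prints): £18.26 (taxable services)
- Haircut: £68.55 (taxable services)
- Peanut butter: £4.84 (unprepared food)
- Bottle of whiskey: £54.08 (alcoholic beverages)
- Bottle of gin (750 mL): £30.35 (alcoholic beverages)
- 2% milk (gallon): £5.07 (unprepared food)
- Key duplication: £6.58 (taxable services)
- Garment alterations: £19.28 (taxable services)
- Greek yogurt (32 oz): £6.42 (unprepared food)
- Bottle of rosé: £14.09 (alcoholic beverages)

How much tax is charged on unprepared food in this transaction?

Peanut butter £4.84: unprepared food → 0% + 1.25% local = 1.25% → £0.0605
2% milk (gallon) £5.07: unprepared food → 0% + 1.25% local = 1.25% → £0.063375
Greek yogurt (32 oz) £6.42: unprepared food → 0% + 1.25% local = 1.25% → £0.08025
Tax on unprepared food: unrounded sum = £0.204125 → £0.20

£0.20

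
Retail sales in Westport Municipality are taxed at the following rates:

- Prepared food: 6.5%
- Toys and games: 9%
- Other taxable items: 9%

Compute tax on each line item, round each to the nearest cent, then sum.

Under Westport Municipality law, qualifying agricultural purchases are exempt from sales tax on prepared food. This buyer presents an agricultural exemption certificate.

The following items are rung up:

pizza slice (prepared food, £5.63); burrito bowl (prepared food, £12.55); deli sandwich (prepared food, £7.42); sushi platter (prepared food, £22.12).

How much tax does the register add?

£0.00

Pizza slice £5.63: prepared food, buyer-exempt → 0% → £0.00
Burrito bowl £12.55: prepared food, buyer-exempt → 0% → £0.00
Deli sandwich £7.42: prepared food, buyer-exempt → 0% → £0.00
Sushi platter £22.12: prepared food, buyer-exempt → 0% → £0.00
Total tax = £0.00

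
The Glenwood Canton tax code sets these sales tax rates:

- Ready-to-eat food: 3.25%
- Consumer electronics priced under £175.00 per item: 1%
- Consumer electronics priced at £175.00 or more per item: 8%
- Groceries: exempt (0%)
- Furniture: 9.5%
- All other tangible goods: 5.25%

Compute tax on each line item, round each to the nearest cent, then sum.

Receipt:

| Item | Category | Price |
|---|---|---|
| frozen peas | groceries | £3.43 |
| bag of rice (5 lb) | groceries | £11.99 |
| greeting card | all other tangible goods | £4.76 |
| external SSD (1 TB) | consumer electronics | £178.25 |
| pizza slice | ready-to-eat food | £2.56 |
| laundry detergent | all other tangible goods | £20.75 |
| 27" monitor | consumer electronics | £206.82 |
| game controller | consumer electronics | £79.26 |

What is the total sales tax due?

Frozen peas £3.43: groceries → 0% → £0.00
Bag of rice (5 lb) £11.99: groceries → 0% → £0.00
Greeting card £4.76: all other tangible goods → 5.25% → £0.25
External SSD (1 TB) £178.25: consumer electronics, £175.00 or more → 8% → £14.26
Pizza slice £2.56: ready-to-eat food → 3.25% → £0.08
Laundry detergent £20.75: all other tangible goods → 5.25% → £1.09
27" monitor £206.82: consumer electronics, £175.00 or more → 8% → £16.55
Game controller £79.26: consumer electronics, under £175.00 → 1% → £0.79
Total tax = £0.25 + £14.26 + £0.08 + £1.09 + £16.55 + £0.79 = £33.02

£33.02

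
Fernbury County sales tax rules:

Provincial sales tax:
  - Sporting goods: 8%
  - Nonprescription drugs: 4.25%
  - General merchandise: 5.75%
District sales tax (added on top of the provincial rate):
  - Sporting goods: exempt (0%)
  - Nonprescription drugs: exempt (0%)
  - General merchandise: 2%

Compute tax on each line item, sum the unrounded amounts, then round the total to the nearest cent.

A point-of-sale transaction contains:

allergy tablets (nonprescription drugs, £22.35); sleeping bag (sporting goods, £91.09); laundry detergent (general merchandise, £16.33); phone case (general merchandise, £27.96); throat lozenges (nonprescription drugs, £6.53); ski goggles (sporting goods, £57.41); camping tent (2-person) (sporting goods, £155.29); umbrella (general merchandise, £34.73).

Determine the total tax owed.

£31.65

Allergy tablets £22.35: nonprescription drugs → 4.25% + 0% district = 4.25% → £0.949875
Sleeping bag £91.09: sporting goods → 8% + 0% district = 8% → £7.2872
Laundry detergent £16.33: general merchandise → 5.75% + 2% district = 7.75% → £1.265575
Phone case £27.96: general merchandise → 5.75% + 2% district = 7.75% → £2.1669
Throat lozenges £6.53: nonprescription drugs → 4.25% + 0% district = 4.25% → £0.277525
Ski goggles £57.41: sporting goods → 8% + 0% district = 8% → £4.5928
Camping tent (2-person) £155.29: sporting goods → 8% + 0% district = 8% → £12.4232
Umbrella £34.73: general merchandise → 5.75% + 2% district = 7.75% → £2.691575
Unrounded tax sum = £31.65465 → £31.65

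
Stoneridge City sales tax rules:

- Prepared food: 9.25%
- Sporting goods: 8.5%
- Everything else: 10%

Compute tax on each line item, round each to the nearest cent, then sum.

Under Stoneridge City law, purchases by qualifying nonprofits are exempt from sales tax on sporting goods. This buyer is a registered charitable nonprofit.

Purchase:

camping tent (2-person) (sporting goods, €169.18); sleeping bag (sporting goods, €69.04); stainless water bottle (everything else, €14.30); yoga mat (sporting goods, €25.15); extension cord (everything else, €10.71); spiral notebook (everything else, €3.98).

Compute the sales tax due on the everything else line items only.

Stainless water bottle €14.30: everything else → 10% → €1.43
Extension cord €10.71: everything else → 10% → €1.07
Spiral notebook €3.98: everything else → 10% → €0.40
Tax on everything else = €1.43 + €1.07 + €0.40 = €2.90

€2.90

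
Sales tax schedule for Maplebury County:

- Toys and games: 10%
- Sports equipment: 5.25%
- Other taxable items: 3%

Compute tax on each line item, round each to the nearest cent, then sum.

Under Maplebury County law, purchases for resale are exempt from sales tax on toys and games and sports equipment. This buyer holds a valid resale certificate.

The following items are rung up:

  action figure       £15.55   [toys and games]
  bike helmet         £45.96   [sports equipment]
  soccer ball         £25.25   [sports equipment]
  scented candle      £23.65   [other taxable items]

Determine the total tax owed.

£0.71

Action figure £15.55: toys and games, buyer-exempt → 0% → £0.00
Bike helmet £45.96: sports equipment, buyer-exempt → 0% → £0.00
Soccer ball £25.25: sports equipment, buyer-exempt → 0% → £0.00
Scented candle £23.65: other taxable items → 3% → £0.71
Total tax = £0.71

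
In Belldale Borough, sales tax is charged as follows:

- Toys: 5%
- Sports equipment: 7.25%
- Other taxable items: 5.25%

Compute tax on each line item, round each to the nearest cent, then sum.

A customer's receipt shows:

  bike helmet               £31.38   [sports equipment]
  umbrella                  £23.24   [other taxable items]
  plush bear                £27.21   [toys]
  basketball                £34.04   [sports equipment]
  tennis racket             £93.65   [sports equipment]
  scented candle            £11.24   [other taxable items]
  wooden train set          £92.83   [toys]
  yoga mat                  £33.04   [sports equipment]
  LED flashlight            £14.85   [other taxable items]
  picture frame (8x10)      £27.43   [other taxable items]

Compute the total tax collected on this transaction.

Bike helmet £31.38: sports equipment → 7.25% → £2.28
Umbrella £23.24: other taxable items → 5.25% → £1.22
Plush bear £27.21: toys → 5% → £1.36
Basketball £34.04: sports equipment → 7.25% → £2.47
Tennis racket £93.65: sports equipment → 7.25% → £6.79
Scented candle £11.24: other taxable items → 5.25% → £0.59
Wooden train set £92.83: toys → 5% → £4.64
Yoga mat £33.04: sports equipment → 7.25% → £2.40
LED flashlight £14.85: other taxable items → 5.25% → £0.78
Picture frame (8x10) £27.43: other taxable items → 5.25% → £1.44
Total tax = £2.28 + £1.22 + £1.36 + £2.47 + £6.79 + £0.59 + £4.64 + £2.40 + £0.78 + £1.44 = £23.97

£23.97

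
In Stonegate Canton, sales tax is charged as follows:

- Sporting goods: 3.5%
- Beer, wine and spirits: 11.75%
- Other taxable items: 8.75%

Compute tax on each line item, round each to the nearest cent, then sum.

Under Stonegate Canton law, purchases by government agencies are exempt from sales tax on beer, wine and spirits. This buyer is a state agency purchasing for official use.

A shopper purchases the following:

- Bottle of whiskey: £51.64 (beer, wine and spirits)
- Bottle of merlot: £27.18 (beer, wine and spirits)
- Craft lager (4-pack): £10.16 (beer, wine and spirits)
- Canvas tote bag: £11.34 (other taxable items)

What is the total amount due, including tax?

£101.31

Bottle of whiskey £51.64: beer, wine and spirits, buyer-exempt → 0% → £0.00
Bottle of merlot £27.18: beer, wine and spirits, buyer-exempt → 0% → £0.00
Craft lager (4-pack) £10.16: beer, wine and spirits, buyer-exempt → 0% → £0.00
Canvas tote bag £11.34: other taxable items → 8.75% → £0.99
Subtotal = £100.32; tax = £0.99; total due = £101.31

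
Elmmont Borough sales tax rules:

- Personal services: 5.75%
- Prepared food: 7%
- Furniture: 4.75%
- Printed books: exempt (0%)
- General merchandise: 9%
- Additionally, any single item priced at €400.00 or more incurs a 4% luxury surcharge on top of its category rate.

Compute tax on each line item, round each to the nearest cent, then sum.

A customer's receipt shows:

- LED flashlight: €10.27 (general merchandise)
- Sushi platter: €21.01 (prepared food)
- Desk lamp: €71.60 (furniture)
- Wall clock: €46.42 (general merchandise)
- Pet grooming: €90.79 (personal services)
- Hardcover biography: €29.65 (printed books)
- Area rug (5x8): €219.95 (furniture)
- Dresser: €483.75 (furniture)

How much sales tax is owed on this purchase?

LED flashlight €10.27: general merchandise → 9% → €0.92
Sushi platter €21.01: prepared food → 7% → €1.47
Desk lamp €71.60: furniture → 4.75% → €3.40
Wall clock €46.42: general merchandise → 9% → €4.18
Pet grooming €90.79: personal services → 5.75% → €5.22
Hardcover biography €29.65: printed books → 0% → €0.00
Area rug (5x8) €219.95: furniture → 4.75% → €10.45
Dresser €483.75: furniture → 4.75% + 4% surcharge = 8.75% → €42.33
Total tax = €0.92 + €1.47 + €3.40 + €4.18 + €5.22 + €10.45 + €42.33 = €67.97

€67.97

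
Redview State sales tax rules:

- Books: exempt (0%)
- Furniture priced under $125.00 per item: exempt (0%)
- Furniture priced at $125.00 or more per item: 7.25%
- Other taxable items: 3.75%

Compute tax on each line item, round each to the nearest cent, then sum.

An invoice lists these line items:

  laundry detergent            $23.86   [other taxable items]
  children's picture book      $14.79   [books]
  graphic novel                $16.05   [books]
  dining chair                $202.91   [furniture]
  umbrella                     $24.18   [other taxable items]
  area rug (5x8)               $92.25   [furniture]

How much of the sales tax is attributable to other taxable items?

Laundry detergent $23.86: other taxable items → 3.75% → $0.89
Umbrella $24.18: other taxable items → 3.75% → $0.91
Tax on other taxable items = $0.89 + $0.91 = $1.80

$1.80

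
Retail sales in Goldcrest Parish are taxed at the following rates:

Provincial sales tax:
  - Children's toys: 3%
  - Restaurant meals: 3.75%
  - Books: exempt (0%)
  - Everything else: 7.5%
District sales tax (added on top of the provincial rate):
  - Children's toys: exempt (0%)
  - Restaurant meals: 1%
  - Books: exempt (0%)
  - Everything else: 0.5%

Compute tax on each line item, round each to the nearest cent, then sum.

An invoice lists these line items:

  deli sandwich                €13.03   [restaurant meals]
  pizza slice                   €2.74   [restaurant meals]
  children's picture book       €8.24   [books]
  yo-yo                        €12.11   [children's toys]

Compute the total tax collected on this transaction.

€1.11

Deli sandwich €13.03: restaurant meals → 3.75% + 1% district = 4.75% → €0.62
Pizza slice €2.74: restaurant meals → 3.75% + 1% district = 4.75% → €0.13
Children's picture book €8.24: books → 0% + 0% district = 0% → €0.00
Yo-yo €12.11: children's toys → 3% + 0% district = 3% → €0.36
Total tax = €0.62 + €0.13 + €0.36 = €1.11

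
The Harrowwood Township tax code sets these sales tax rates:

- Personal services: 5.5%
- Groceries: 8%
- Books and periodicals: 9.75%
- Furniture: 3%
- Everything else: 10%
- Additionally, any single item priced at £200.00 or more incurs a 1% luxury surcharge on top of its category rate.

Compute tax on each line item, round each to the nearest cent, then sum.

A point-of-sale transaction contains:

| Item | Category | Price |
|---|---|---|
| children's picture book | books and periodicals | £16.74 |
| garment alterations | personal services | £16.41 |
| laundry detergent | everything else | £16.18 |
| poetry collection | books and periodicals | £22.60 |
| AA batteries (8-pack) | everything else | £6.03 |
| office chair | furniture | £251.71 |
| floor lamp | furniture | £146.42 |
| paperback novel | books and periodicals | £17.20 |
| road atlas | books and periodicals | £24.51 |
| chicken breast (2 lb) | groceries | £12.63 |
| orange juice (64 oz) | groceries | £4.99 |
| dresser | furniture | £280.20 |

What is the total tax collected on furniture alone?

Office chair £251.71: furniture → 3% + 1% surcharge = 4% → £10.07
Floor lamp £146.42: furniture → 3% → £4.39
Dresser £280.20: furniture → 3% + 1% surcharge = 4% → £11.21
Tax on furniture = £10.07 + £4.39 + £11.21 = £25.67

£25.67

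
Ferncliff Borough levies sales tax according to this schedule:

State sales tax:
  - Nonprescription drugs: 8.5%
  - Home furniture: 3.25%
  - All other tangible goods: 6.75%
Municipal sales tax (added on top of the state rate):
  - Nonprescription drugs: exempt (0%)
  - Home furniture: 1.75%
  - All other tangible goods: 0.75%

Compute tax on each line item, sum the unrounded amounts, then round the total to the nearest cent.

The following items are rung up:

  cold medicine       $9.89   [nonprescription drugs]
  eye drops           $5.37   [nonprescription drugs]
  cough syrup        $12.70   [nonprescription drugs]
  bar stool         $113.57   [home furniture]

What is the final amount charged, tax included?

$149.59

Cold medicine $9.89: nonprescription drugs → 8.5% + 0% municipal = 8.5% → $0.84065
Eye drops $5.37: nonprescription drugs → 8.5% + 0% municipal = 8.5% → $0.45645
Cough syrup $12.70: nonprescription drugs → 8.5% + 0% municipal = 8.5% → $1.0795
Bar stool $113.57: home furniture → 3.25% + 1.75% municipal = 5% → $5.6785
Subtotal = $141.53; unrounded tax = $8.0551 → $8.06; total due = $149.59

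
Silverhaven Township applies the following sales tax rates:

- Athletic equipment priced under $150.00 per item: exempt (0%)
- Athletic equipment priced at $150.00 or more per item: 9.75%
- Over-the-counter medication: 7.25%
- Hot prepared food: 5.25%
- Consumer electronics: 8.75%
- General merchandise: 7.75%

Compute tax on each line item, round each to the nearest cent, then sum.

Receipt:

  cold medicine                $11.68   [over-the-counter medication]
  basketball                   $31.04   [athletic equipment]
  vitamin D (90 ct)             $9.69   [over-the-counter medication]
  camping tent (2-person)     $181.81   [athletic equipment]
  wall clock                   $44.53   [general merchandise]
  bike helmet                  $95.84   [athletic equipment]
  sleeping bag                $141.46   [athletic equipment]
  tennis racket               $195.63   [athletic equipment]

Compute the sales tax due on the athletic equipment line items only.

Basketball $31.04: athletic equipment, under $150.00 → 0% → $0.00
Camping tent (2-person) $181.81: athletic equipment, $150.00 or more → 9.75% → $17.73
Bike helmet $95.84: athletic equipment, under $150.00 → 0% → $0.00
Sleeping bag $141.46: athletic equipment, under $150.00 → 0% → $0.00
Tennis racket $195.63: athletic equipment, $150.00 or more → 9.75% → $19.07
Tax on athletic equipment = $0.00 + $17.73 + $0.00 + $0.00 + $19.07 = $36.80

$36.80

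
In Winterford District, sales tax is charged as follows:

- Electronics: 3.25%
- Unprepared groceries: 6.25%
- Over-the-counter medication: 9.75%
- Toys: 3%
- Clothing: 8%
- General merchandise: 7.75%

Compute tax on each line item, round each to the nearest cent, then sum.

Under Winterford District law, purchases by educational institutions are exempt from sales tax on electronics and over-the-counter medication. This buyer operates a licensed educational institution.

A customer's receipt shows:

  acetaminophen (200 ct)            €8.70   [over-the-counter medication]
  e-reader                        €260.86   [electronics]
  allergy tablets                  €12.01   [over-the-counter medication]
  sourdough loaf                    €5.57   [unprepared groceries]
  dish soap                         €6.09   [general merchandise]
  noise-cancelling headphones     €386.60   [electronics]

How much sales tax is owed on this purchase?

Acetaminophen (200 ct) €8.70: over-the-counter medication, buyer-exempt → 0% → €0.00
E-reader €260.86: electronics, buyer-exempt → 0% → €0.00
Allergy tablets €12.01: over-the-counter medication, buyer-exempt → 0% → €0.00
Sourdough loaf €5.57: unprepared groceries → 6.25% → €0.35
Dish soap €6.09: general merchandise → 7.75% → €0.47
Noise-cancelling headphones €386.60: electronics, buyer-exempt → 0% → €0.00
Total tax = €0.35 + €0.47 = €0.82

€0.82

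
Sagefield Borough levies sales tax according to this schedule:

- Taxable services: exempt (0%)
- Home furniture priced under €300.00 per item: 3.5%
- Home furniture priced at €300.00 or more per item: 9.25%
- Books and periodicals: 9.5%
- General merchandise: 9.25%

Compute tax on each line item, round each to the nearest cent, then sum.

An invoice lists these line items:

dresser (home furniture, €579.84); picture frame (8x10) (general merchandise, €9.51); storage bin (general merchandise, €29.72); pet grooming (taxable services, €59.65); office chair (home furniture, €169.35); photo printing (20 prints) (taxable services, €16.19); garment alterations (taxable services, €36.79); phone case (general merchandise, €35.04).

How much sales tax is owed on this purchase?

€66.44

Dresser €579.84: home furniture, €300.00 or more → 9.25% → €53.64
Picture frame (8x10) €9.51: general merchandise → 9.25% → €0.88
Storage bin €29.72: general merchandise → 9.25% → €2.75
Pet grooming €59.65: taxable services → 0% → €0.00
Office chair €169.35: home furniture, under €300.00 → 3.5% → €5.93
Photo printing (20 prints) €16.19: taxable services → 0% → €0.00
Garment alterations €36.79: taxable services → 0% → €0.00
Phone case €35.04: general merchandise → 9.25% → €3.24
Total tax = €53.64 + €0.88 + €2.75 + €5.93 + €3.24 = €66.44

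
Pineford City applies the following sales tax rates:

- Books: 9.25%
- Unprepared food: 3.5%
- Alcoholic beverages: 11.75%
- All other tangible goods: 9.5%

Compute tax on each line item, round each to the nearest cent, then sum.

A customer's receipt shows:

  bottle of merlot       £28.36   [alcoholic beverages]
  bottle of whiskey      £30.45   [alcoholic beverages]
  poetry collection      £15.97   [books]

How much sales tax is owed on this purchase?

£8.39

Bottle of merlot £28.36: alcoholic beverages → 11.75% → £3.33
Bottle of whiskey £30.45: alcoholic beverages → 11.75% → £3.58
Poetry collection £15.97: books → 9.25% → £1.48
Total tax = £3.33 + £3.58 + £1.48 = £8.39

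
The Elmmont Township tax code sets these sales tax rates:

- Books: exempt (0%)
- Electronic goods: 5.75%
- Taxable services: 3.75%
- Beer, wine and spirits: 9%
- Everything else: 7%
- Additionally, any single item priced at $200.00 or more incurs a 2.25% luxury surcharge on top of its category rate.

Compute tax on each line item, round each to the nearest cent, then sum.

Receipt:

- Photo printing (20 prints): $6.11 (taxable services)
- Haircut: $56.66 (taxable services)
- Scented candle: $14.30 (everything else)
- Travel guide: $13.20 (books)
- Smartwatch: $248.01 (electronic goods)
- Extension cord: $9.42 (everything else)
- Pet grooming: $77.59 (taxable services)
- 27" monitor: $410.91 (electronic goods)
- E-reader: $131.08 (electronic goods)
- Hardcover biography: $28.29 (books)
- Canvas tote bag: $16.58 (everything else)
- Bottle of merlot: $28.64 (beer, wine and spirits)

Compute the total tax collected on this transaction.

$70.91

Photo printing (20 prints) $6.11: taxable services → 3.75% → $0.23
Haircut $56.66: taxable services → 3.75% → $2.12
Scented candle $14.30: everything else → 7% → $1.00
Travel guide $13.20: books → 0% → $0.00
Smartwatch $248.01: electronic goods → 5.75% + 2.25% surcharge = 8% → $19.84
Extension cord $9.42: everything else → 7% → $0.66
Pet grooming $77.59: taxable services → 3.75% → $2.91
27" monitor $410.91: electronic goods → 5.75% + 2.25% surcharge = 8% → $32.87
E-reader $131.08: electronic goods → 5.75% → $7.54
Hardcover biography $28.29: books → 0% → $0.00
Canvas tote bag $16.58: everything else → 7% → $1.16
Bottle of merlot $28.64: beer, wine and spirits → 9% → $2.58
Total tax = $0.23 + $2.12 + $1.00 + $19.84 + $0.66 + $2.91 + $32.87 + $7.54 + $1.16 + $2.58 = $70.91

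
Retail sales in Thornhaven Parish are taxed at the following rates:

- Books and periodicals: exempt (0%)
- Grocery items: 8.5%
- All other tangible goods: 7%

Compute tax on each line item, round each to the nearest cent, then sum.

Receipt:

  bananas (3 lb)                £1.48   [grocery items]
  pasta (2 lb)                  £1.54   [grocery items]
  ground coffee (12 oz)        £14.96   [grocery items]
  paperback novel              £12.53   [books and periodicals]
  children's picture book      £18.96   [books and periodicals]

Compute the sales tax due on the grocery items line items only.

Bananas (3 lb) £1.48: grocery items → 8.5% → £0.13
Pasta (2 lb) £1.54: grocery items → 8.5% → £0.13
Ground coffee (12 oz) £14.96: grocery items → 8.5% → £1.27
Tax on grocery items = £0.13 + £0.13 + £1.27 = £1.53

£1.53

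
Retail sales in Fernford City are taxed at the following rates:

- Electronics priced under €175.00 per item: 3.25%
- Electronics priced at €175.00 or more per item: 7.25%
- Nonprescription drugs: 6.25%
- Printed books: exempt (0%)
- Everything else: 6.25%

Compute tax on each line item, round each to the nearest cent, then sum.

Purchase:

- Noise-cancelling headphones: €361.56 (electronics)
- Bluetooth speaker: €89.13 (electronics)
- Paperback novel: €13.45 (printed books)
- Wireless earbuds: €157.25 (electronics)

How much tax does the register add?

€34.22

Noise-cancelling headphones €361.56: electronics, €175.00 or more → 7.25% → €26.21
Bluetooth speaker €89.13: electronics, under €175.00 → 3.25% → €2.90
Paperback novel €13.45: printed books → 0% → €0.00
Wireless earbuds €157.25: electronics, under €175.00 → 3.25% → €5.11
Total tax = €26.21 + €2.90 + €5.11 = €34.22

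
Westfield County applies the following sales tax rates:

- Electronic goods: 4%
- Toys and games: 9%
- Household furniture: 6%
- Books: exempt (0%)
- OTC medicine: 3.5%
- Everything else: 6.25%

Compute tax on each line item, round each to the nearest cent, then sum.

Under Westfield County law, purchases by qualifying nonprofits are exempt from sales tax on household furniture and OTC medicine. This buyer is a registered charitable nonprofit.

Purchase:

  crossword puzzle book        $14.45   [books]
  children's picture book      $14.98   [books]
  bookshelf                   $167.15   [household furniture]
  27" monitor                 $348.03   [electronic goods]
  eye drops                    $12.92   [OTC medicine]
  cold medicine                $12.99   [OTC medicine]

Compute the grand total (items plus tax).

Crossword puzzle book $14.45: books → 0% → $0.00
Children's picture book $14.98: books → 0% → $0.00
Bookshelf $167.15: household furniture, buyer-exempt → 0% → $0.00
27" monitor $348.03: electronic goods → 4% → $13.92
Eye drops $12.92: OTC medicine, buyer-exempt → 0% → $0.00
Cold medicine $12.99: OTC medicine, buyer-exempt → 0% → $0.00
Subtotal = $570.52; tax = $13.92; total due = $584.44

$584.44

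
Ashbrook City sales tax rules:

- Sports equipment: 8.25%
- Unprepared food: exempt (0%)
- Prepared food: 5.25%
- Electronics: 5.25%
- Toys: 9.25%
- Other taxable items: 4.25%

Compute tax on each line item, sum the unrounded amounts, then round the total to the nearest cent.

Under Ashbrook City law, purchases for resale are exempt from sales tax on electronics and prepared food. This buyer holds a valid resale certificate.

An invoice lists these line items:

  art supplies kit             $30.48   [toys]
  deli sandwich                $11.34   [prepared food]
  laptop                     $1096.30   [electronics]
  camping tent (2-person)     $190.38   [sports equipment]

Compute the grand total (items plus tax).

Art supplies kit $30.48: toys → 9.25% → $2.8194
Deli sandwich $11.34: prepared food, buyer-exempt → 0% → $0.00
Laptop $1096.30: electronics, buyer-exempt → 0% → $0.00
Camping tent (2-person) $190.38: sports equipment → 8.25% → $15.70635
Subtotal = $1328.50; unrounded tax = $18.52575 → $18.53; total due = $1347.03

$1347.03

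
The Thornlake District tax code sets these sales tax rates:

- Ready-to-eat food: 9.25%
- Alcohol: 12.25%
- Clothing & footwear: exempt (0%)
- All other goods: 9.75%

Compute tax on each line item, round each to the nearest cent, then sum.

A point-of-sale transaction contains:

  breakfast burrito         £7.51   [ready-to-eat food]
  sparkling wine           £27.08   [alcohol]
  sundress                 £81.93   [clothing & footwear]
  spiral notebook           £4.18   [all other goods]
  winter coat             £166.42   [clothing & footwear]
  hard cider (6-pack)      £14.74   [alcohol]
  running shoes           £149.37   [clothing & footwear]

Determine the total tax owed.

Breakfast burrito £7.51: ready-to-eat food → 9.25% → £0.69
Sparkling wine £27.08: alcohol → 12.25% → £3.32
Sundress £81.93: clothing & footwear → 0% → £0.00
Spiral notebook £4.18: all other goods → 9.75% → £0.41
Winter coat £166.42: clothing & footwear → 0% → £0.00
Hard cider (6-pack) £14.74: alcohol → 12.25% → £1.81
Running shoes £149.37: clothing & footwear → 0% → £0.00
Total tax = £0.69 + £3.32 + £0.41 + £1.81 = £6.23

£6.23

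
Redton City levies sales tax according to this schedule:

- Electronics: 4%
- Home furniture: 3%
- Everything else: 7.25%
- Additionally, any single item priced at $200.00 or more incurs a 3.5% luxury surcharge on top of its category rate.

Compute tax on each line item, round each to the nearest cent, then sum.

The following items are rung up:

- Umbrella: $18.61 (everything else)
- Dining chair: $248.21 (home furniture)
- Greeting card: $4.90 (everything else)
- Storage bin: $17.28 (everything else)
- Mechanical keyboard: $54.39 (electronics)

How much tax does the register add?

Umbrella $18.61: everything else → 7.25% → $1.35
Dining chair $248.21: home furniture → 3% + 3.5% surcharge = 6.5% → $16.13
Greeting card $4.90: everything else → 7.25% → $0.36
Storage bin $17.28: everything else → 7.25% → $1.25
Mechanical keyboard $54.39: electronics → 4% → $2.18
Total tax = $1.35 + $16.13 + $0.36 + $1.25 + $2.18 = $21.27

$21.27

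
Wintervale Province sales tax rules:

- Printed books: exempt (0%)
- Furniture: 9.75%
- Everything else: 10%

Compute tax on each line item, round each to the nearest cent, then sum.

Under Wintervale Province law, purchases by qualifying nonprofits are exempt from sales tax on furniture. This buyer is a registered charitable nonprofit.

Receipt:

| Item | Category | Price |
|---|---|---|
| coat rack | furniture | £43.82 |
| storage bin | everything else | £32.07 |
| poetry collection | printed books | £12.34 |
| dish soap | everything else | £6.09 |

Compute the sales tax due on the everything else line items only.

£3.82

Storage bin £32.07: everything else → 10% → £3.21
Dish soap £6.09: everything else → 10% → £0.61
Tax on everything else = £3.21 + £0.61 = £3.82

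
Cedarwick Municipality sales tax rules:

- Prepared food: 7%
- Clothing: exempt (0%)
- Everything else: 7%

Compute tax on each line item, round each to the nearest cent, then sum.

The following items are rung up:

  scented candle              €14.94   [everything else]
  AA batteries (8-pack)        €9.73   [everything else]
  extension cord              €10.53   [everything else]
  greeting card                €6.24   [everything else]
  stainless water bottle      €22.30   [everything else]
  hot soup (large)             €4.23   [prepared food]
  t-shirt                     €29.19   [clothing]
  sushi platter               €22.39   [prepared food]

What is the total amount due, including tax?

€125.89

Scented candle €14.94: everything else → 7% → €1.05
AA batteries (8-pack) €9.73: everything else → 7% → €0.68
Extension cord €10.53: everything else → 7% → €0.74
Greeting card €6.24: everything else → 7% → €0.44
Stainless water bottle €22.30: everything else → 7% → €1.56
Hot soup (large) €4.23: prepared food → 7% → €0.30
T-shirt €29.19: clothing → 0% → €0.00
Sushi platter €22.39: prepared food → 7% → €1.57
Subtotal = €119.55; tax = €6.34; total due = €125.89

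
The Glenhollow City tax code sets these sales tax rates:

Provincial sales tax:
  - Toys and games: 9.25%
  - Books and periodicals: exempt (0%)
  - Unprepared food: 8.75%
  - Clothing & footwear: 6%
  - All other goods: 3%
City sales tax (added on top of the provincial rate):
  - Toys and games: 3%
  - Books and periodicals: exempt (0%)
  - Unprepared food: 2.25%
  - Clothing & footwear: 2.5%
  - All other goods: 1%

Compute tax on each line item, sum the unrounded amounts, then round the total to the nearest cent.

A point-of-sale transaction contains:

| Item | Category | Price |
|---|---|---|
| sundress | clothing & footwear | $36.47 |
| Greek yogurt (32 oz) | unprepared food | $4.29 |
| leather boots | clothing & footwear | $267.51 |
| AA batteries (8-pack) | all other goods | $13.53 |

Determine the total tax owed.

Sundress $36.47: clothing & footwear → 6% + 2.5% city = 8.5% → $3.09995
Greek yogurt (32 oz) $4.29: unprepared food → 8.75% + 2.25% city = 11% → $0.4719
Leather boots $267.51: clothing & footwear → 6% + 2.5% city = 8.5% → $22.73835
AA batteries (8-pack) $13.53: all other goods → 3% + 1% city = 4% → $0.5412
Unrounded tax sum = $26.8514 → $26.85

$26.85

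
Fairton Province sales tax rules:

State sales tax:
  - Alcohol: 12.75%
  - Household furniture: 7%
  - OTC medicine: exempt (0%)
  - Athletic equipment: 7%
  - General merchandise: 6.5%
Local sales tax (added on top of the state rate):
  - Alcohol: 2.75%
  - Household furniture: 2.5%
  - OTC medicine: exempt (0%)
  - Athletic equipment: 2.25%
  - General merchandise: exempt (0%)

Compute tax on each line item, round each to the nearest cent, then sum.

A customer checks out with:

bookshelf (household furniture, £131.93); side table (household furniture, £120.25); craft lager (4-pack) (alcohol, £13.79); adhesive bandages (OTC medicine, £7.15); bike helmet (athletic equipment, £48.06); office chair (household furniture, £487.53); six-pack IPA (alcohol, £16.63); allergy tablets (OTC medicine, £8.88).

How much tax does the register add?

£79.44

Bookshelf £131.93: household furniture → 7% + 2.5% local = 9.5% → £12.53
Side table £120.25: household furniture → 7% + 2.5% local = 9.5% → £11.42
Craft lager (4-pack) £13.79: alcohol → 12.75% + 2.75% local = 15.5% → £2.14
Adhesive bandages £7.15: OTC medicine → 0% + 0% local = 0% → £0.00
Bike helmet £48.06: athletic equipment → 7% + 2.25% local = 9.25% → £4.45
Office chair £487.53: household furniture → 7% + 2.5% local = 9.5% → £46.32
Six-pack IPA £16.63: alcohol → 12.75% + 2.75% local = 15.5% → £2.58
Allergy tablets £8.88: OTC medicine → 0% + 0% local = 0% → £0.00
Total tax = £12.53 + £11.42 + £2.14 + £4.45 + £46.32 + £2.58 = £79.44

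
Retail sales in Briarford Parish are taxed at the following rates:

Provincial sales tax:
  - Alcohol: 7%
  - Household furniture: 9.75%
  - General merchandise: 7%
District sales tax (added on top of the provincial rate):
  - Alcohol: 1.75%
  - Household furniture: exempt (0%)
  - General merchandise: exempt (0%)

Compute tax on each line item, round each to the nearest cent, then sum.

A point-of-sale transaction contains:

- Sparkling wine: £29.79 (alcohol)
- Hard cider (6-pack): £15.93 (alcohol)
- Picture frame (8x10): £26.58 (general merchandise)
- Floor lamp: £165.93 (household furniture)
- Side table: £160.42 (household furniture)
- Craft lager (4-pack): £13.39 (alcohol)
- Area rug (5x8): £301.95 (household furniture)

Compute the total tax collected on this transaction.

Sparkling wine £29.79: alcohol → 7% + 1.75% district = 8.75% → £2.61
Hard cider (6-pack) £15.93: alcohol → 7% + 1.75% district = 8.75% → £1.39
Picture frame (8x10) £26.58: general merchandise → 7% + 0% district = 7% → £1.86
Floor lamp £165.93: household furniture → 9.75% + 0% district = 9.75% → £16.18
Side table £160.42: household furniture → 9.75% + 0% district = 9.75% → £15.64
Craft lager (4-pack) £13.39: alcohol → 7% + 1.75% district = 8.75% → £1.17
Area rug (5x8) £301.95: household furniture → 9.75% + 0% district = 9.75% → £29.44
Total tax = £2.61 + £1.39 + £1.86 + £16.18 + £15.64 + £1.17 + £29.44 = £68.29

£68.29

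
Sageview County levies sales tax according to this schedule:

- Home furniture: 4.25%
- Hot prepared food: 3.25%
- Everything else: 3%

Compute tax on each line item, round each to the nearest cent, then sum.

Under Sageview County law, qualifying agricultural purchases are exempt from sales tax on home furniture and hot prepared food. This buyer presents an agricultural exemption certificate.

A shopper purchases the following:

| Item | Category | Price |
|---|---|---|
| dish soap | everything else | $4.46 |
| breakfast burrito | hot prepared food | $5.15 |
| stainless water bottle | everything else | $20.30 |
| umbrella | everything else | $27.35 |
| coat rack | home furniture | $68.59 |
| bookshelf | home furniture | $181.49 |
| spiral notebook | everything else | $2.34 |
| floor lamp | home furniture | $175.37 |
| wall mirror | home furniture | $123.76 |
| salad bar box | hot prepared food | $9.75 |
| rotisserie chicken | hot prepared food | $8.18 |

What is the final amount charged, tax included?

Dish soap $4.46: everything else → 3% → $0.13
Breakfast burrito $5.15: hot prepared food, buyer-exempt → 0% → $0.00
Stainless water bottle $20.30: everything else → 3% → $0.61
Umbrella $27.35: everything else → 3% → $0.82
Coat rack $68.59: home furniture, buyer-exempt → 0% → $0.00
Bookshelf $181.49: home furniture, buyer-exempt → 0% → $0.00
Spiral notebook $2.34: everything else → 3% → $0.07
Floor lamp $175.37: home furniture, buyer-exempt → 0% → $0.00
Wall mirror $123.76: home furniture, buyer-exempt → 0% → $0.00
Salad bar box $9.75: hot prepared food, buyer-exempt → 0% → $0.00
Rotisserie chicken $8.18: hot prepared food, buyer-exempt → 0% → $0.00
Subtotal = $626.74; tax = $1.63; total due = $628.37

$628.37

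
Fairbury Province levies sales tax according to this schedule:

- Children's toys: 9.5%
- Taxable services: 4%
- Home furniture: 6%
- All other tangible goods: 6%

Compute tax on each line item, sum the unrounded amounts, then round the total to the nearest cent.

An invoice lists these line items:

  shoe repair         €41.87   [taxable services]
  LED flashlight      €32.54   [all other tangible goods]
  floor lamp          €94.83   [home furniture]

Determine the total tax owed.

€9.32

Shoe repair €41.87: taxable services → 4% → €1.6748
LED flashlight €32.54: all other tangible goods → 6% → €1.9524
Floor lamp €94.83: home furniture → 6% → €5.6898
Unrounded tax sum = €9.317 → €9.32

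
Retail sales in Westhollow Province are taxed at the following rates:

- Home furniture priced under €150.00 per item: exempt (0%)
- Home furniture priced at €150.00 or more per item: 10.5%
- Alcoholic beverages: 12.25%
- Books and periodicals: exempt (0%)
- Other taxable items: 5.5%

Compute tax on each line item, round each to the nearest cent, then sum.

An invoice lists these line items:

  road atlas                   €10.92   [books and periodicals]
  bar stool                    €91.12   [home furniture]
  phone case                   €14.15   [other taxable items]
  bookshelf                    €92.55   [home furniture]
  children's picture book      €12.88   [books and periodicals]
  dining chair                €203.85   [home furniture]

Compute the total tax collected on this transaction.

€22.18

Road atlas €10.92: books and periodicals → 0% → €0.00
Bar stool €91.12: home furniture, under €150.00 → 0% → €0.00
Phone case €14.15: other taxable items → 5.5% → €0.78
Bookshelf €92.55: home furniture, under €150.00 → 0% → €0.00
Children's picture book €12.88: books and periodicals → 0% → €0.00
Dining chair €203.85: home furniture, €150.00 or more → 10.5% → €21.40
Total tax = €0.78 + €21.40 = €22.18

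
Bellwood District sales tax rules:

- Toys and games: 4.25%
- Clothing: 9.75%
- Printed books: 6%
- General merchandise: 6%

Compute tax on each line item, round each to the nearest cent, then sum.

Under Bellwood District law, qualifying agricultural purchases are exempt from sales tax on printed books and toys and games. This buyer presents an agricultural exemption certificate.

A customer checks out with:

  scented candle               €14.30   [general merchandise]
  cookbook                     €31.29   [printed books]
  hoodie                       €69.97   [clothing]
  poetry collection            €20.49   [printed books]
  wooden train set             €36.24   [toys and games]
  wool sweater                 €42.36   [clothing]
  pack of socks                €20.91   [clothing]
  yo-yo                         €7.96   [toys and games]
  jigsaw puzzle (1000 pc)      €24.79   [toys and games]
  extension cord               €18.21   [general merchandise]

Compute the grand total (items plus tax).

Scented candle €14.30: general merchandise → 6% → €0.86
Cookbook €31.29: printed books, buyer-exempt → 0% → €0.00
Hoodie €69.97: clothing → 9.75% → €6.82
Poetry collection €20.49: printed books, buyer-exempt → 0% → €0.00
Wooden train set €36.24: toys and games, buyer-exempt → 0% → €0.00
Wool sweater €42.36: clothing → 9.75% → €4.13
Pack of socks €20.91: clothing → 9.75% → €2.04
Yo-yo €7.96: toys and games, buyer-exempt → 0% → €0.00
Jigsaw puzzle (1000 pc) €24.79: toys and games, buyer-exempt → 0% → €0.00
Extension cord €18.21: general merchandise → 6% → €1.09
Subtotal = €286.52; tax = €14.94; total due = €301.46

€301.46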